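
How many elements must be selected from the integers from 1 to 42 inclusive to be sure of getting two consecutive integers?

22

Partition {1, …, 42} into 21 pairs: {1,2}, {3,4}, …, {41,42}.
Choosing 21 integers — say the 21 even numbers 2, 4, …, 42 — takes one from each pair and avoids the property.
Choosing 22 forces two into the same pair by pigeonhole, and those are consecutive. So 22.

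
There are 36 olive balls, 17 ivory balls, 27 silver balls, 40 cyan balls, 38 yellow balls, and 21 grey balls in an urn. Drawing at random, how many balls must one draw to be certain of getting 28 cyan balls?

167

The worst case draws every non-cyan ball first: 36 + 17 + 27 + 38 + 21 = 139.
The next 28 draws are then forced to be cyan, giving 139 + 28 = 167.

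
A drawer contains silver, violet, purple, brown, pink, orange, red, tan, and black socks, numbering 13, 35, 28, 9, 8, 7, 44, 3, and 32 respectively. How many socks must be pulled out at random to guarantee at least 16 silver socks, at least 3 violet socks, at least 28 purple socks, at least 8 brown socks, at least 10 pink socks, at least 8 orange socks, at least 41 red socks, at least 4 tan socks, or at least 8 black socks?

115

The worst case stops just short of every target: all 13 silver, 2 violet, 27 purple, 7 brown, all 8 pink, 7 orange, 40 red, 3 tan, 7 black — 13 + 2 + 27 + 7 + 8 + 7 + 40 + 3 + 7 = 114 socks.
One more sock must push some color to its target, so 114 + 1 = 115.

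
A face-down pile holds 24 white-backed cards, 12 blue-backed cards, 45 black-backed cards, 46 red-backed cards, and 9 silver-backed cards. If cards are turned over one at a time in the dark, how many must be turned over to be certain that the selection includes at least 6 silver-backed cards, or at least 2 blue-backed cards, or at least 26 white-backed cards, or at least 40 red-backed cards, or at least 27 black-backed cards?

96

The worst case stops just short of every target: all 24 white-backed, 1 blue-backed, 26 black-backed, 39 red-backed, 5 silver-backed — 24 + 1 + 26 + 39 + 5 = 95 cards.
One more card must push some back color to its target, so 95 + 1 = 96.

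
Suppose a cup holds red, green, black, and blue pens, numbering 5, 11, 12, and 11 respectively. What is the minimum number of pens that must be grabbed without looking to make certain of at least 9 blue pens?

The worst case draws every non-blue pen first: 5 + 11 + 12 = 28.
The next 9 draws are then forced to be blue, giving 28 + 9 = 37.

37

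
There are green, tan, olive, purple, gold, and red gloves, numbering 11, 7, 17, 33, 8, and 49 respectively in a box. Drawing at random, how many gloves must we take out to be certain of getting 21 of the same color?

84

Treat the 6 colors as pigeonholes.
In the worst case we take at most 20 of each color, but all 11 green, all 7 tan, all 17 olive, and all 8 gold (fewer than 20), giving 11 + 7 + 17 + 20 + 8 + 20 = 83.
One more glove then forces some color to 21, so 83 + 1 = 84.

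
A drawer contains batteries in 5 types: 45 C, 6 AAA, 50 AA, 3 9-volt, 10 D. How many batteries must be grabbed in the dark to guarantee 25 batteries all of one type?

Treat the 5 types as pigeonholes.
In the worst case we take at most 24 of each type, but all 6 AAA, all 3 9-volt, and all 10 D (fewer than 24), giving 24 + 6 + 24 + 3 + 10 = 67.
One more battery then forces some type to 25, so 67 + 1 = 68.

68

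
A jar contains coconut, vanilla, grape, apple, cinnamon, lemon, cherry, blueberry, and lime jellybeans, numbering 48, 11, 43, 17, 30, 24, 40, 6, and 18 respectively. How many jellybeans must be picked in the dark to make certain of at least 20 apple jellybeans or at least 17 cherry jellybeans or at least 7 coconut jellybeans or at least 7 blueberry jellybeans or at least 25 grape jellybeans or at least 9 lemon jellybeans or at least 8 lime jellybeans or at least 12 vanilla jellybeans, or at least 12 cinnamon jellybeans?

Each of the 9 flavors has its own threshold; avoid all of them simultaneously.
The worst case stops just short of every target: 6 coconut, 11 vanilla, 24 grape, all 17 apple, 11 cinnamon, 8 lemon, 16 cherry, 6 blueberry, 7 lime — 6 + 11 + 24 + 17 + 11 + 8 + 16 + 6 + 7 = 106 jellybeans.
One more jellybean must push some flavor to its target, so 106 + 1 = 107.

107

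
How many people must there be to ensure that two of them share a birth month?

There are 12 months of the year acting as pigeonholes.
With 12 people we could place one in each, avoiding any repeat.
One more forces some class to hold 2, so 12 + 1 = 13.

13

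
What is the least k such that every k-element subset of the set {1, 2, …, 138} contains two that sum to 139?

70

Partition {1, …, 138} into 69 pairs: {1,138}, {2,137}, …, {69,70}.
Choosing 69 integers — say the integers 1 through 69 — takes one from each pair and avoids the property.
Choosing 70 forces two into the same pair by pigeonhole, and those sum to 139. So 70.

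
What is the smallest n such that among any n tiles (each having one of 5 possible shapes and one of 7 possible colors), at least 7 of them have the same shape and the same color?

211

There are 5 × 7 = 35 (shape, color) combinations acting as pigeonholes.
With 35 × 6 = 210 tiles we could place exactly 6 in each, with no (shape, color) pair reaching 7.
One more forces some (shape, color) pair to hold 7, so 210 + 1 = 211.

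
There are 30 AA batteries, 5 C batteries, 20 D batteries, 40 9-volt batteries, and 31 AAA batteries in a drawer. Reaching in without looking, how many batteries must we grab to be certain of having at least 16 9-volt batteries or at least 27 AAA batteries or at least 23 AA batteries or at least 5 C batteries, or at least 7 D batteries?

The worst case stops just short of every target: 22 AA, 4 C, 6 D, 15 9-volt, 26 AAA — 22 + 4 + 6 + 15 + 26 = 73 batteries.
One more battery must push some type to its target, so 73 + 1 = 74.

74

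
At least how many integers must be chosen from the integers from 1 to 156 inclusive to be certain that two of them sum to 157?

Partition {1, …, 156} into 78 pairs: {1,156}, {2,155}, …, {78,79}.
Choosing 78 integers — say the integers 1 through 78 — takes one from each pair and avoids the property.
Choosing 79 forces two into the same pair by pigeonhole, and those sum to 157. So 79.

79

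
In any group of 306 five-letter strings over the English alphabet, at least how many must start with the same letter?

There are 26 possible first letters, which serve as the pigeonholes.
If each of the 26 possible first letters held at most 11, the total would be at most 26 × 11 = 286 < 306, a contradiction.
So at least one holds ⌈306/26⌉ = 12.

12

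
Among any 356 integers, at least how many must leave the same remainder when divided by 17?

If each of the 17 residue classes modulo 17 held at most 20, the total would be at most 17 × 20 = 340 < 356, a contradiction.
So at least one holds ⌈356/17⌉ = 21.

21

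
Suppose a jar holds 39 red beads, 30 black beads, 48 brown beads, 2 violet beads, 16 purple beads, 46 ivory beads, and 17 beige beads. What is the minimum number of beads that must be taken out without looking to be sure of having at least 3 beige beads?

The worst case draws every non-beige bead first: 39 + 30 + 48 + 2 + 16 + 46 = 181.
The next 3 draws are then forced to be beige, giving 181 + 3 = 184.

184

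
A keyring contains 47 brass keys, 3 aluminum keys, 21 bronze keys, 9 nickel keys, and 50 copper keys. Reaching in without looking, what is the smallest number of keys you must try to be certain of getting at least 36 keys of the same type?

Treat the 5 types as pigeonholes.
In the worst case we take at most 35 of each type, but all 3 aluminum, all 21 bronze, and all 9 nickel (fewer than 35), giving 35 + 3 + 21 + 9 + 35 = 103.
One more key then forces some type to 36, so 103 + 1 = 104.

104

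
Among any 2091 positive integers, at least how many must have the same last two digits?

The 2091 positive integers fall into 100 possible two-digit endings.
If each of the 100 possible two-digit endings held at most 20, the total would be at most 100 × 20 = 2000 < 2091, a contradiction.
So at least one holds ⌈2091/100⌉ = 21.

21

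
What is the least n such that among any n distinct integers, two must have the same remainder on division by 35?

Two integers differ by a multiple of 35 exactly when they share a remainder mod 35.
There are 35 residue classes mod 35, so 35 integers can all lie in distinct classes.
One more integer must repeat a residue, giving a difference divisible by 35. So n = 35 + 1 = 36.

36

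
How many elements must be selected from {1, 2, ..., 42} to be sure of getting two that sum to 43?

Partition {1, …, 42} into 21 pairs: {1,42}, {2,41}, …, {21,22}.
Choosing 21 integers — say the integers 1 through 21 — takes one from each pair and avoids the property.
Choosing 22 forces two into the same pair by pigeonhole, and those sum to 43. So 22.

22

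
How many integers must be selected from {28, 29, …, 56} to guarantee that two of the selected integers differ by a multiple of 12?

13

Group the integers by remainder mod 12; there are 12 residue classes, each nonempty in this range.
Choosing one from each class (12 integers) avoids any shared remainder.
One more choice must repeat a class, so two differ by a multiple of 12. Hence 12 + 1 = 13.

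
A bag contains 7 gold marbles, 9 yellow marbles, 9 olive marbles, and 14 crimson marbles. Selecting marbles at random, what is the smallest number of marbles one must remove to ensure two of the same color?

The worst case takes 1 marble of each color without reaching 2 of any: 4 × 1 = 4.
The next marble must bring some color to 2, so 4 + 1 = 5.

5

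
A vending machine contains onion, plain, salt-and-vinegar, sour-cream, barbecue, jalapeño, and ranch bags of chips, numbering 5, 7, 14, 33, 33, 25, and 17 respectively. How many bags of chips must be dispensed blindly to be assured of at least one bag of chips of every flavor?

The hardest flavor to obtain is onion: we could draw every other bag of chips first — 134 − 5 = 129 bags of chips — without a single onion one.
The next draw must be onion, so 129 + 1 = 130.

130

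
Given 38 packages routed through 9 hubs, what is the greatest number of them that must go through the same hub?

The 38 packages fall into 9 hubs.
If each of the 9 hubs held at most 4, the total would be at most 9 × 4 = 36 < 38, a contradiction.
So at least one holds ⌈38/9⌉ = 5.

5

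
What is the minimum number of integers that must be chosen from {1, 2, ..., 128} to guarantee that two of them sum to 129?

Partition {1, …, 128} into 64 pairs: {1,128}, {2,127}, …, {64,65}.
Choosing 64 integers — say the integers 1 through 64 — takes one from each pair and avoids the property.
Choosing 65 forces two into the same pair by pigeonhole, and those sum to 129. So 65.

65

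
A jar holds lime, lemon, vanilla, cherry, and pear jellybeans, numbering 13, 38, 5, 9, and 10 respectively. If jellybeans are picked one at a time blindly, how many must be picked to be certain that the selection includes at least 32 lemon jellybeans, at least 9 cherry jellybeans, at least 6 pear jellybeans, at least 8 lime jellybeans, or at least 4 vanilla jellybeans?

55

Each of the 5 flavors has its own threshold; avoid all of them simultaneously.
The worst case stops just short of every target: 7 lime, 31 lemon, 3 vanilla, 8 cherry, 5 pear — 7 + 31 + 3 + 8 + 5 = 54 jellybeans.
One more jellybean must push some flavor to its target, so 54 + 1 = 55.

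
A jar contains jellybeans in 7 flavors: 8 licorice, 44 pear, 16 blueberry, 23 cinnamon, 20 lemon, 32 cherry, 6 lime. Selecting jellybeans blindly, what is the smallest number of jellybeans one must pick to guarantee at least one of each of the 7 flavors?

The hardest flavor to obtain is lime: we could draw every other jellybean first — 149 − 6 = 143 jellybeans — without a single lime one.
The next draw must be lime, so 143 + 1 = 144.

144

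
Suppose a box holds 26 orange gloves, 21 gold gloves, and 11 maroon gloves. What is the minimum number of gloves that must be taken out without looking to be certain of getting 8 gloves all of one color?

The worst case takes 7 gloves of each color without reaching 8 of any: 3 × 7 = 21.
The next glove must bring some color to 8, so 21 + 1 = 22.

22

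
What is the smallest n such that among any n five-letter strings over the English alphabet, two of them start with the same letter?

27

There are 26 possible first letters acting as pigeonholes.
With 26 five-letter strings over the English alphabet we could place one in each, avoiding any repeat.
One more forces some class to hold 2, so 26 + 1 = 27.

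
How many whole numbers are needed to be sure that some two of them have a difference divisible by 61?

Use the pigeonhole principle on residue classes: two integers differ by a multiple of 61 exactly when they share a remainder mod 61.
There are 61 residue classes mod 61, so 61 integers can all lie in distinct classes.
One more integer must repeat a residue, giving a difference divisible by 61. So n = 61 + 1 = 62.

62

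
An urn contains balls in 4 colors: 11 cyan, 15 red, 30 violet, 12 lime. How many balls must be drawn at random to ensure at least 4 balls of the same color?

13

Treat the 4 colors as pigeonholes.
The worst case takes 3 balls of each color without reaching 4 of any: 4 × 3 = 12.
The next ball must bring some color to 4, so 12 + 1 = 13.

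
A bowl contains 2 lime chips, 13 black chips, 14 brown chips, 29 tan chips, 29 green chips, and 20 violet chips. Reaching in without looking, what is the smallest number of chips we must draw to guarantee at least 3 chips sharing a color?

Treat the 6 colors as pigeonholes.
The worst case takes 2 chips of each color without reaching 3 of any: 6 × 2 = 12.
The next chip must bring some color to 3, so 12 + 1 = 13.

13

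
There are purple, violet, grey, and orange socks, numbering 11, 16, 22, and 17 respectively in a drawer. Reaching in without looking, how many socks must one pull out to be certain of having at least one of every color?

The hardest color to obtain is purple: we could draw every other sock first — 66 − 11 = 55 socks — without a single purple one.
The next draw must be purple, so 55 + 1 = 56.

56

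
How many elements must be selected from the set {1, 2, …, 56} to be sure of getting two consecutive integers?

29

Partition {1, …, 56} into 28 pairs: {1,2}, {3,4}, …, {55,56}.
Choosing 28 integers — say the 28 even numbers 2, 4, …, 56 — takes one from each pair and avoids the property.
Choosing 29 forces two into the same pair by pigeonhole, and those are consecutive. So 29.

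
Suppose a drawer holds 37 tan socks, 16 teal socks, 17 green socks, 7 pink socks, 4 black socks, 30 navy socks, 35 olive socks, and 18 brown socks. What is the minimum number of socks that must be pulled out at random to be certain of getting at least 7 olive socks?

136

The worst case draws every non-olive sock first: 37 + 16 + 17 + 7 + 4 + 30 + 18 = 129.
The next 7 draws are then forced to be olive, giving 129 + 7 = 136.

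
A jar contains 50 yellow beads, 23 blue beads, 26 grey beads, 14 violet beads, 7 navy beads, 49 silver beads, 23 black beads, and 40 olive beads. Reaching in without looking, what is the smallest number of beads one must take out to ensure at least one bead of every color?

The hardest color to obtain is navy: we could draw every other bead first — 232 − 7 = 225 beads — without a single navy one.
The next draw must be navy, so 225 + 1 = 226.

226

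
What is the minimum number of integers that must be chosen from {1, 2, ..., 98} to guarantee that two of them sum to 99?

Partition {1, …, 98} into 49 pairs: {1,98}, {2,97}, …, {49,50}.
Choosing 49 integers — say the integers 1 through 49 — takes one from each pair and avoids the property.
Choosing 50 forces two into the same pair by pigeonhole, and those sum to 99. So 50.

50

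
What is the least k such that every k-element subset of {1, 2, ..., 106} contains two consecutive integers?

Partition {1, …, 106} into 53 pairs: {1,2}, {3,4}, …, {105,106}.
Choosing 53 integers — say the 53 even numbers 2, 4, …, 106 — takes one from each pair and avoids the property.
Choosing 54 forces two into the same pair by pigeonhole, and those are consecutive. So 54.

54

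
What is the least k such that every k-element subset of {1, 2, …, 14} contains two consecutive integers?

Partition {1, …, 14} into 7 pairs: {1,2}, {3,4}, …, {13,14}.
Choosing 7 integers — say the 7 even numbers 2, 4, …, 14 — takes one from each pair and avoids the property.
Choosing 8 forces two into the same pair by pigeonhole, and those are consecutive. So 8.

8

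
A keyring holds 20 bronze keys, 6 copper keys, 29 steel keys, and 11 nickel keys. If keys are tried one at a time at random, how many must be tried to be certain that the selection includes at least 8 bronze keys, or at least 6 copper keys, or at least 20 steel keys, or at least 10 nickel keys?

41

The worst case stops just short of every target: 7 bronze, 5 copper, 19 steel, 9 nickel — 7 + 5 + 19 + 9 = 40 keys.
One more key must push some type to its target, so 40 + 1 = 41.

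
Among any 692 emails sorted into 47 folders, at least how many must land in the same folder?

15

If each of the 47 folders held at most 14, the total would be at most 47 × 14 = 658 < 692, a contradiction.
So at least one holds ⌈692/47⌉ = 15.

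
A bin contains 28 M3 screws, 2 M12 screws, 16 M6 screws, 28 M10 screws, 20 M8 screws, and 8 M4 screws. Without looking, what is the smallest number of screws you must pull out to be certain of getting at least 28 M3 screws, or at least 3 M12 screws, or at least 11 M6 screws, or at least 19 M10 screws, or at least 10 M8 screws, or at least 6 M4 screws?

The worst case stops just short of every target: 27 M3, 2 M12, 10 M6, 18 M10, 9 M8, 5 M4 — 27 + 2 + 10 + 18 + 9 + 5 = 71 screws.
One more screw must push some size to its target, so 71 + 1 = 72.

72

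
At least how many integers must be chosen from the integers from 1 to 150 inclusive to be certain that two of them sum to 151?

76

Partition {1, …, 150} into 75 pairs: {1,150}, {2,149}, …, {75,76}.
Choosing 75 integers — say the integers 1 through 75 — takes one from each pair and avoids the property.
Choosing 76 forces two into the same pair by pigeonhole, and those sum to 151. So 76.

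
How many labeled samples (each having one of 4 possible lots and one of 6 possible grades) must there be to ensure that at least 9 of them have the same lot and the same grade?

193

There are 4 × 6 = 24 (lot, grade) combinations acting as pigeonholes.
With 24 × 8 = 192 labeled samples we could place exactly 8 in each, with no (lot, grade) pair reaching 9.
One more forces some (lot, grade) pair to hold 9, so 192 + 1 = 193.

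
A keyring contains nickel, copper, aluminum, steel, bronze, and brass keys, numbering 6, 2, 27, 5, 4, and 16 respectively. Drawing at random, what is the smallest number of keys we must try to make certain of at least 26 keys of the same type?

59

In the worst case we take at most 25 of each type, but all 6 nickel, all 2 copper, all 5 steel, all 4 bronze, and all 16 brass (fewer than 25), giving 6 + 2 + 25 + 5 + 4 + 16 = 58.
One more key then forces some type to 26, so 58 + 1 = 59.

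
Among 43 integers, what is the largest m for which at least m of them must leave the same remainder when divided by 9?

The 43 integers fall into 9 residue classes modulo 9.
If each of the 9 residue classes modulo 9 held at most 4, the total would be at most 9 × 4 = 36 < 43, a contradiction.
So at least one holds ⌈43/9⌉ = 5.

5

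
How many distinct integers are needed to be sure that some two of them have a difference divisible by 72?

73

Two integers differ by a multiple of 72 exactly when they share a remainder mod 72.
There are 72 residue classes mod 72, so 72 integers can all lie in distinct classes.
One more integer must repeat a residue, giving a difference divisible by 72. So n = 72 + 1 = 73.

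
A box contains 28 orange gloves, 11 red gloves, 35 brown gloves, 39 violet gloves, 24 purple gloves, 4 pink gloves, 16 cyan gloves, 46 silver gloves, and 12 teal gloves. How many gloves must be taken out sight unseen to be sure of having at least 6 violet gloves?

The worst case draws every non-violet glove first: 28 + 11 + 35 + 24 + 4 + 16 + 46 + 12 = 176.
The next 6 draws are then forced to be violet, giving 176 + 6 = 182.

182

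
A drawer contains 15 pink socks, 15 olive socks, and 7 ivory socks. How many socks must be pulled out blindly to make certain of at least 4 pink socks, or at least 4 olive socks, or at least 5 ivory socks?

11

The worst case stops just short of every target: 3 pink, 3 olive, 4 ivory — 3 + 3 + 4 = 10 socks.
One more sock must push some color to its target, so 10 + 1 = 11.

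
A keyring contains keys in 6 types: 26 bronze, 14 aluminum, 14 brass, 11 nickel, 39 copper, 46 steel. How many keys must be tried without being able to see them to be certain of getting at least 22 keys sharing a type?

103

In the worst case we take at most 21 of each type, but all 14 aluminum, all 14 brass, and all 11 nickel (fewer than 21), giving 21 + 14 + 14 + 11 + 21 + 21 = 102.
One more key then forces some type to 22, so 102 + 1 = 103.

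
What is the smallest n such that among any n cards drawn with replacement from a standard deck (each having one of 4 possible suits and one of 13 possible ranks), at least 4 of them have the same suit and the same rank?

There are 4 × 13 = 52 (suit, rank) combinations acting as pigeonholes.
With 52 × 3 = 156 cards drawn with replacement from a standard deck we could place exactly 3 in each, with no (suit, rank) pair reaching 4.
One more forces some (suit, rank) pair to hold 4, so 156 + 1 = 157.

157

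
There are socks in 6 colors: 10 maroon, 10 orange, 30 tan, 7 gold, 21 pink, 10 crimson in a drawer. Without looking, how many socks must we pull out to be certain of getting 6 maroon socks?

84

The worst case draws every non-maroon sock first: 10 + 30 + 7 + 21 + 10 = 78.
The next 6 draws are then forced to be maroon, giving 78 + 6 = 84.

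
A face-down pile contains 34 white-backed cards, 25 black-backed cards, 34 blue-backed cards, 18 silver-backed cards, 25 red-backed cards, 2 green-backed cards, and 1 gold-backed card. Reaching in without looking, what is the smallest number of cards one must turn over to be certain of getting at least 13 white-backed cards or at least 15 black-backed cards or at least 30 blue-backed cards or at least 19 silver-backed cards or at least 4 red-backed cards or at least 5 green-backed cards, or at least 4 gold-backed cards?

The worst case stops just short of every target: 12 white-backed, 14 black-backed, 29 blue-backed, 18 silver-backed, 3 red-backed, all 2 green-backed, all 1 gold-backed — 12 + 14 + 29 + 18 + 3 + 2 + 1 = 79 cards.
One more card must push some back color to its target, so 79 + 1 = 80.

80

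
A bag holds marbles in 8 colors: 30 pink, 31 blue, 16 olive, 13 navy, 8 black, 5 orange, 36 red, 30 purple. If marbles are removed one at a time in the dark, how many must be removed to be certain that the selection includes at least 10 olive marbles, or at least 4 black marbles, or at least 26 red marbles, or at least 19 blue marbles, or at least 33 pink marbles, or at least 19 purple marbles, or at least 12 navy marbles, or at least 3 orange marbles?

117

The worst case stops just short of every target: all 30 pink, 18 blue, 9 olive, 11 navy, 3 black, 2 orange, 25 red, 18 purple — 30 + 18 + 9 + 11 + 3 + 2 + 25 + 18 = 116 marbles.
One more marble must push some color to its target, so 116 + 1 = 117.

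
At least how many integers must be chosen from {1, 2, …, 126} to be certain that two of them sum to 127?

64

Partition {1, …, 126} into 63 pairs: {1,126}, {2,125}, …, {63,64}.
Choosing 63 integers — say the integers 1 through 63 — takes one from each pair and avoids the property.
Choosing 64 forces two into the same pair by pigeonhole, and those sum to 127. So 64.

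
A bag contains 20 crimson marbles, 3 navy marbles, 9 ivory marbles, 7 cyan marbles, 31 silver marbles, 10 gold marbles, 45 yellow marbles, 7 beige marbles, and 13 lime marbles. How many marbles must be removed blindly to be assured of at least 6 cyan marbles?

144

To avoid cyan marbles as long as possible, exhaust the other 8 colors first.
The worst case draws every non-cyan marble first: 20 + 3 + 9 + 31 + 10 + 45 + 7 + 13 = 138.
The next 6 draws are then forced to be cyan, giving 138 + 6 = 144.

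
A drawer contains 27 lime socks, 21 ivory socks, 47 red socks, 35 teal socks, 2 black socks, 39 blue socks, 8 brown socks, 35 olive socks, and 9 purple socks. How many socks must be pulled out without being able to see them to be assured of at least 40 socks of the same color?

216

Treat the 9 colors as pigeonholes.
In the worst case we take at most 39 of each color, but all 27 lime, all 21 ivory, all 35 teal, all 2 black, all 8 brown, all 35 olive, and all 9 purple (fewer than 39), giving 27 + 21 + 39 + 35 + 2 + 39 + 8 + 35 + 9 = 215.
One more sock then forces some color to 40, so 215 + 1 = 216.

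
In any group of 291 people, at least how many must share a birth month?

25

There are 12 months of the year, which serve as the pigeonholes.
If each of the 12 months of the year held at most 24, the total would be at most 12 × 24 = 288 < 291, a contradiction.
So at least one holds ⌈291/12⌉ = 25.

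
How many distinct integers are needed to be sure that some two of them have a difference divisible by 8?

9

Two integers differ by a multiple of 8 exactly when they share a remainder mod 8.
There are 8 residue classes mod 8, so 8 integers can all lie in distinct classes.
One more integer must repeat a residue, giving a difference divisible by 8. So n = 8 + 1 = 9.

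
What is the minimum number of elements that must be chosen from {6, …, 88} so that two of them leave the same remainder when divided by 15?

Use the pigeonhole principle on residue classes: group the integers by remainder mod 15; there are 15 residue classes, each nonempty in this range.
Choosing one from each class (15 integers) avoids any shared remainder.
One more choice must repeat a class, so two differ by a multiple of 15. Hence 15 + 1 = 16.

16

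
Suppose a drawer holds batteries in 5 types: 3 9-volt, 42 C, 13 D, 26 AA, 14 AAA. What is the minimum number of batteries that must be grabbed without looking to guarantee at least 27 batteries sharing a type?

In the worst case we take at most 26 of each type, but all 3 9-volt, all 13 D, and all 14 AAA (fewer than 26), giving 3 + 26 + 13 + 26 + 14 = 82.
One more battery then forces some type to 27, so 82 + 1 = 83.

83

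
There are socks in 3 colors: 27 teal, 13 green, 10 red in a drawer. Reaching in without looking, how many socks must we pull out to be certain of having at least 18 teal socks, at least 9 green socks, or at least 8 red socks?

33

The worst case stops just short of every target: 17 teal, 8 green, 7 red — 17 + 8 + 7 = 32 socks.
One more sock must push some color to its target, so 32 + 1 = 33.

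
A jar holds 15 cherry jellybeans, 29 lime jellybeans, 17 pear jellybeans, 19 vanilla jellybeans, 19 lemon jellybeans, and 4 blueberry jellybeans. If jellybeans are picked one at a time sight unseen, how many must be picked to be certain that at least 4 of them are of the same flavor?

19

The worst case takes 3 jellybeans of each flavor without reaching 4 of any: 6 × 3 = 18.
The next jellybean must bring some flavor to 4, so 18 + 1 = 19.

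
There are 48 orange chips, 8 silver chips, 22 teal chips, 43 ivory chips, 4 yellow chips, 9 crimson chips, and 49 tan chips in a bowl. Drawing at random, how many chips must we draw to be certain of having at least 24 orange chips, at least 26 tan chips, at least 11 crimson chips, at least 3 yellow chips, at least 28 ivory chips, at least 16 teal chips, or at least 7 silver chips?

The worst case stops just short of every target: 23 orange, 6 silver, 15 teal, 27 ivory, 2 yellow, all 9 crimson, 25 tan — 23 + 6 + 15 + 27 + 2 + 9 + 25 = 107 chips.
One more chip must push some color to its target, so 107 + 1 = 108.

108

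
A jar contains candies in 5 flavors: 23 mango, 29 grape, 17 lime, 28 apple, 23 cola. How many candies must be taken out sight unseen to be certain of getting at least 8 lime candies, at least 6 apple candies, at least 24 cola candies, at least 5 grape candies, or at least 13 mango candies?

The worst case stops just short of every target: 12 mango, 4 grape, 7 lime, 5 apple, 23 cola — 12 + 4 + 7 + 5 + 23 = 51 candies.
One more candy must push some flavor to its target, so 51 + 1 = 52.

52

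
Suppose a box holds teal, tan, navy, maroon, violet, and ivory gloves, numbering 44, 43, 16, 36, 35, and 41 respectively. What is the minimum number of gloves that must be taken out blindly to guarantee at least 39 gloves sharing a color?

202

In the worst case we take at most 38 of each color, but all 16 navy, all 36 maroon, and all 35 violet (fewer than 38), giving 38 + 38 + 16 + 36 + 35 + 38 = 201.
One more glove then forces some color to 39, so 201 + 1 = 202.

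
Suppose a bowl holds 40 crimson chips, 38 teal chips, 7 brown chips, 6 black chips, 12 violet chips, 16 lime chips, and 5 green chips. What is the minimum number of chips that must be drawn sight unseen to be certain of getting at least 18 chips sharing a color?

81

In the worst case we take at most 17 of each color, but all 7 brown, all 6 black, all 12 violet, all 16 lime, and all 5 green (fewer than 17), giving 17 + 17 + 7 + 6 + 12 + 16 + 5 = 80.
One more chip then forces some color to 18, so 80 + 1 = 81.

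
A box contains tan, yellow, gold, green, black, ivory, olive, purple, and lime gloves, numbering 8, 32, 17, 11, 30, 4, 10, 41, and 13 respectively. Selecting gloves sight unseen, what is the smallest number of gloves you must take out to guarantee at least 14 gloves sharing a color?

In the worst case we take at most 13 of each color, but all 8 tan, all 11 green, all 4 ivory, and all 10 olive (fewer than 13), giving 8 + 13 + 13 + 11 + 13 + 4 + 10 + 13 + 13 = 98.
One more glove then forces some color to 14, so 98 + 1 = 99.

99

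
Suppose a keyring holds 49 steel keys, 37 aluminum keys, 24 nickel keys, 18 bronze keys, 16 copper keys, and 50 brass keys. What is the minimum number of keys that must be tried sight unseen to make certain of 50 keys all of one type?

194

Treat the 6 types as pigeonholes.
In the worst case we take at most 49 of each type, but all 37 aluminum, all 24 nickel, all 18 bronze, and all 16 copper (fewer than 49), giving 49 + 37 + 24 + 18 + 16 + 49 = 193.
One more key then forces some type to 50, so 193 + 1 = 194.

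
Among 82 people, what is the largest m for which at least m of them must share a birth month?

There are 12 months of the year, which serve as the pigeonholes.
If each of the 12 months of the year held at most 6, the total would be at most 12 × 6 = 72 < 82, a contradiction.
So at least one holds ⌈82/12⌉ = 7.

7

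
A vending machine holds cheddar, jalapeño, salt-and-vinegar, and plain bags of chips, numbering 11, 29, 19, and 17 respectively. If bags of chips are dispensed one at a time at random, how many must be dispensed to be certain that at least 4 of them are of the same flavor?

Treat the 4 flavors as pigeonholes.
The worst case takes 3 bags of chips of each flavor without reaching 4 of any: 4 × 3 = 12.
The next bag of chips must bring some flavor to 4, so 12 + 1 = 13.

13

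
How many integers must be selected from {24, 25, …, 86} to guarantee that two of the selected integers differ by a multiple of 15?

Group the integers by remainder mod 15; there are 15 residue classes, each nonempty in this range.
Choosing one from each class (15 integers) avoids any shared remainder.
One more choice must repeat a class, so two differ by a multiple of 15. Hence 15 + 1 = 16.

16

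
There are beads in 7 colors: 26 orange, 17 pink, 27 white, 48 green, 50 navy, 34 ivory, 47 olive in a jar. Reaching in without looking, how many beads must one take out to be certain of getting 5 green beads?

The worst case draws every non-green bead first: 26 + 17 + 27 + 50 + 34 + 47 = 201.
The next 5 draws are then forced to be green, giving 201 + 5 = 206.

206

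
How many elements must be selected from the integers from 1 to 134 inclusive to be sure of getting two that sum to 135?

68

Partition {1, …, 134} into 67 pairs: {1,134}, {2,133}, …, {67,68}.
Choosing 67 integers — say the integers 1 through 67 — takes one from each pair and avoids the property.
Choosing 68 forces two into the same pair by pigeonhole, and those sum to 135. So 68.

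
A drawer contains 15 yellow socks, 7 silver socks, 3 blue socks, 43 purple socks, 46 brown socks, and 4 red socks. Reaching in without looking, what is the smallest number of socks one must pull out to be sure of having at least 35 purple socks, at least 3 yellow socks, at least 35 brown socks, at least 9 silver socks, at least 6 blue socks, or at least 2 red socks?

The worst case stops just short of every target: 2 yellow, all 7 silver, all 3 blue, 34 purple, 34 brown, 1 red — 2 + 7 + 3 + 34 + 34 + 1 = 81 socks.
One more sock must push some color to its target, so 81 + 1 = 82.

82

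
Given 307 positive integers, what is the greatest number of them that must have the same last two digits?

If each of the 100 possible two-digit endings held at most 3, the total would be at most 100 × 3 = 300 < 307, a contradiction.
So at least one holds ⌈307/100⌉ = 4.

4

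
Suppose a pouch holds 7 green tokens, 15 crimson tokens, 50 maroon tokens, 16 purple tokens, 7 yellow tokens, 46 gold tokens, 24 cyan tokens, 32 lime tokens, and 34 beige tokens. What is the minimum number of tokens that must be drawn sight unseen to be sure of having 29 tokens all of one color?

182

In the worst case we take at most 28 of each color, but all 7 green, all 15 crimson, all 16 purple, all 7 yellow, and all 24 cyan (fewer than 28), giving 7 + 15 + 28 + 16 + 7 + 28 + 24 + 28 + 28 = 181.
One more token then forces some color to 29, so 181 + 1 = 182.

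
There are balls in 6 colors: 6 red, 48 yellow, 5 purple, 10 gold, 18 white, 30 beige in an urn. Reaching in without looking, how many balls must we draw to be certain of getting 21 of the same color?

80

In the worst case we take at most 20 of each color, but all 6 red, all 5 purple, all 10 gold, and all 18 white (fewer than 20), giving 6 + 20 + 5 + 10 + 18 + 20 = 79.
One more ball then forces some color to 21, so 79 + 1 = 80.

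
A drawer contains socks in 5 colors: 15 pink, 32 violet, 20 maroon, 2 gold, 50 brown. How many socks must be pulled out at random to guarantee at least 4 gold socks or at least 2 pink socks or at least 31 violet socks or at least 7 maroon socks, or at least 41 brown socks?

Each of the 5 colors has its own threshold; avoid all of them simultaneously.
The worst case stops just short of every target: 1 pink, 30 violet, 6 maroon, all 2 gold, 40 brown — 1 + 30 + 6 + 2 + 40 = 79 socks.
One more sock must push some color to its target, so 79 + 1 = 80.

80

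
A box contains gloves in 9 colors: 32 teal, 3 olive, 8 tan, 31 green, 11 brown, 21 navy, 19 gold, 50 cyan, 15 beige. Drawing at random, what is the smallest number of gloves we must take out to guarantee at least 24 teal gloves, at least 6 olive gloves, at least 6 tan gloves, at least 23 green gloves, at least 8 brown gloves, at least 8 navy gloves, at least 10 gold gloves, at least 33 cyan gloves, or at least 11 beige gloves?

119

The worst case stops just short of every target: 23 teal, all 3 olive, 5 tan, 22 green, 7 brown, 7 navy, 9 gold, 32 cyan, 10 beige — 23 + 3 + 5 + 22 + 7 + 7 + 9 + 32 + 10 = 118 gloves.
One more glove must push some color to its target, so 118 + 1 = 119.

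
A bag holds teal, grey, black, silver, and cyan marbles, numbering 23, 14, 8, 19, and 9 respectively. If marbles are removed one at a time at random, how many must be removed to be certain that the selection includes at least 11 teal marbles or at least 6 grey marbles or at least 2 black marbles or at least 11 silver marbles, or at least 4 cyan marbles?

30

Each of the 5 colors has its own threshold; avoid all of them simultaneously.
The worst case stops just short of every target: 10 teal, 5 grey, 1 black, 10 silver, 3 cyan — 10 + 5 + 1 + 10 + 3 = 29 marbles.
One more marble must push some color to its target, so 29 + 1 = 30.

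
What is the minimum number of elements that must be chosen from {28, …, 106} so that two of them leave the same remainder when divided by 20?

21

Group the integers by remainder mod 20; there are 20 residue classes, each nonempty in this range.
Choosing one from each class (20 integers) avoids any shared remainder.
One more choice must repeat a class, so two differ by a multiple of 20. Hence 20 + 1 = 21.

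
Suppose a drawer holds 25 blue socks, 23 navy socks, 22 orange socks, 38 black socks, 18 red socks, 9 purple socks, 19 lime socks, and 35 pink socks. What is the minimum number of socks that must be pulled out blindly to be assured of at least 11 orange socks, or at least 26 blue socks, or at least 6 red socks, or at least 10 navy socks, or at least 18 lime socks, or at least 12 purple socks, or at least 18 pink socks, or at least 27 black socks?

119

Each of the 8 colors has its own threshold; avoid all of them simultaneously.
The worst case stops just short of every target: 25 blue, 9 navy, 10 orange, 26 black, 5 red, all 9 purple, 17 lime, 17 pink — 25 + 9 + 10 + 26 + 5 + 9 + 17 + 17 = 118 socks.
One more sock must push some color to its target, so 118 + 1 = 119.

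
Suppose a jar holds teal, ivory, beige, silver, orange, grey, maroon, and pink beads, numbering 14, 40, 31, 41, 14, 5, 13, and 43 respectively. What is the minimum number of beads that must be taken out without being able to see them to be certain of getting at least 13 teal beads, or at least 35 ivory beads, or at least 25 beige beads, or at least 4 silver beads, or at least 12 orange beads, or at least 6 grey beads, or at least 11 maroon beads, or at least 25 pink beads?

124

The worst case stops just short of every target: 12 teal, 34 ivory, 24 beige, 3 silver, 11 orange, 5 grey, 10 maroon, 24 pink — 12 + 34 + 24 + 3 + 11 + 5 + 10 + 24 = 123 beads.
One more bead must push some color to its target, so 123 + 1 = 124.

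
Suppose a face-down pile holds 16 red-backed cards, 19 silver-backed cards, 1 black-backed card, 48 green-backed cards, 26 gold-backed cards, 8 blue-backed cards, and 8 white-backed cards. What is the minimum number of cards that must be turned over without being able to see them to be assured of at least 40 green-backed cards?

118

The worst case draws every non-green-backed card first: 16 + 19 + 1 + 26 + 8 + 8 = 78.
The next 40 draws are then forced to be green-backed, giving 78 + 40 = 118.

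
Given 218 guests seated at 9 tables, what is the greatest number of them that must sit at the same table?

The 218 guests fall into 9 tables.
If each of the 9 tables held at most 24, the total would be at most 9 × 24 = 216 < 218, a contradiction.
So at least one holds ⌈218/9⌉ = 25.

25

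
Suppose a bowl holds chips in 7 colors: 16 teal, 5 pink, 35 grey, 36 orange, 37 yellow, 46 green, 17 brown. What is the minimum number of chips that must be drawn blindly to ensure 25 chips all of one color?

135

Treat the 7 colors as pigeonholes.
In the worst case we take at most 24 of each color, but all 16 teal, all 5 pink, and all 17 brown (fewer than 24), giving 16 + 5 + 24 + 24 + 24 + 24 + 17 = 134.
One more chip then forces some color to 25, so 134 + 1 = 135.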